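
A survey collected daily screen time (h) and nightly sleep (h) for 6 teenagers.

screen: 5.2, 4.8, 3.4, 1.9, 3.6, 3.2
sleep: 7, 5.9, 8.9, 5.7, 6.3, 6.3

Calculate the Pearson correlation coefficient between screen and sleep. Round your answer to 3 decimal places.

0.136

n = 6, Σx = 22.1, Σy = 40.1, Σx² = 88.45, Σy² = 274.89, Σxy = 148.65
nΣxy − ΣxΣy = 891.9 − 886.21 = 5.69
nΣx² − (Σx)² = 530.7 − 488.41 = 42.29; nΣy² − (Σy)² = 1649.34 − 1608.01 = 41.33
r = 5.69 / √(42.29 × 41.33) = 5.69 / 41.8072 ≈ 0.136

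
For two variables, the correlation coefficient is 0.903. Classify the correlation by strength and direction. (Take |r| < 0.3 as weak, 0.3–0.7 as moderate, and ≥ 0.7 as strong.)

strong positive

r = 0.903 > 0 so the relationship is positive.
|r| = 0.903, which falls in the strong range.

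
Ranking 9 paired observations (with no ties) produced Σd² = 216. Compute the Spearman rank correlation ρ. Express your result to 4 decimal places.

-0.8000

ρ = 1 − 6Σd² / [n(n²−1)] = 1 − 6×216 / (9×80)
  = 1 − 1296/720 = 1 − 1.80000 ≈ -0.8000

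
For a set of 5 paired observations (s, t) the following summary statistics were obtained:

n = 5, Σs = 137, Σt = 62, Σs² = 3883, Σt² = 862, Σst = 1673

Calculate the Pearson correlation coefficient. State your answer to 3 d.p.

-0.235

r = (nΣst − ΣsΣt) / √[(nΣs² − (Σs)²)(nΣt² − (Σt)²)]
Numerator: 5×1673 − 137×62 = -129
Denominator: √[(19415 − 18769)(4310 − 3844)] = √[646 × 466] = 548.6675
r = -129 / 548.6675 ≈ -0.235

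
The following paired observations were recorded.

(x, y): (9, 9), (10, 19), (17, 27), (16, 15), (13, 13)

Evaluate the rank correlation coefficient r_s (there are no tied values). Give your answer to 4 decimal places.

0.7000

Rank x: 1, 2, 5, 4, 3
Rank y: 1, 4, 5, 3, 2
d = rank(x) − rank(y): 0, -2, 0, 1, 1; Σd² = 6
ρ = 1 − 6Σd² / [n(n²−1)] = 1 − 6×6 / (5×24) = 1 − 36/120 ≈ 0.7000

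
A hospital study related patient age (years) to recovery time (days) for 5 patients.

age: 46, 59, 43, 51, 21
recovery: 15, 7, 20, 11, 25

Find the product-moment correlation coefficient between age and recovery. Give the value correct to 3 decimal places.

n = 5, Σx = 220, Σy = 78, Σx² = 10488, Σy² = 1420, Σxy = 3049
nΣxy − ΣxΣy = 15245 − 17160 = -1915
nΣx² − (Σx)² = 52440 − 48400 = 4040; nΣy² − (Σy)² = 7100 − 6084 = 1016
r = -1915 / √(4040 × 1016) = -1915 / 2025.9911 ≈ -0.945

-0.945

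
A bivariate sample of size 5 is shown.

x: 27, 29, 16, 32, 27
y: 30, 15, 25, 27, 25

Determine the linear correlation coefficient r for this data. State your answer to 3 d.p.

n = 5, Σx = 131, Σy = 122, Σx² = 3579, Σy² = 3104, Σxy = 3184
nΣxy − ΣxΣy = 15920 − 15982 = -62
nΣx² − (Σx)² = 17895 − 17161 = 734; nΣy² − (Σy)² = 15520 − 14884 = 636
r = -62 / √(734 × 636) = -62 / 683.2452 ≈ -0.091

-0.091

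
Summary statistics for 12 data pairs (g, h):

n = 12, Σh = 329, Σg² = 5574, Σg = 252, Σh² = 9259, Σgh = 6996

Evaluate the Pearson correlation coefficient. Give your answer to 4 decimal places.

0.3352

r = (nΣgh − ΣgΣh) / √[(nΣg² − (Σg)²)(nΣh² − (Σh)²)]
Numerator: 12×6996 − 252×329 = 1044
Denominator: √[(66888 − 63504)(111108 − 108241)] = √[3384 × 2867] = 3114.7918
r = 1044 / 3114.7918 ≈ 0.3352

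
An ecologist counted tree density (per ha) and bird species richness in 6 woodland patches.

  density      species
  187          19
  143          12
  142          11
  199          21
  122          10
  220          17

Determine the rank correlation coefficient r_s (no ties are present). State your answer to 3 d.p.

Rank density: 4, 3, 2, 5, 1, 6
Rank species: 5, 3, 2, 6, 1, 4
d = rank(density) − rank(species): -1, 0, 0, -1, 0, 2; Σd² = 6
ρ = 1 − 6Σd² / [n(n²−1)] = 1 − 6×6 / (6×35) = 1 − 36/210 ≈ 0.829

0.829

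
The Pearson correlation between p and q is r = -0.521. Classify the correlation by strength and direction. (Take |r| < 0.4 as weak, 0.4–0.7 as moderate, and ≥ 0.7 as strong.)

moderate negative

r = -0.521 < 0 so the relationship is negative.
|r| = 0.521, which falls in the moderate range.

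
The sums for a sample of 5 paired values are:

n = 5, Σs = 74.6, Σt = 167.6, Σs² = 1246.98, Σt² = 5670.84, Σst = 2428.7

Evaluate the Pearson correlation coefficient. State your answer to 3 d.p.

-0.854

r = (nΣst − ΣsΣt) / √[(nΣs² − (Σs)²)(nΣt² − (Σt)²)]
Numerator: 5×2428.7 − 74.6×167.6 = -359.46
Denominator: √[(6234.9 − 5565.16)(28354.2 − 28089.76)] = √[669.74 × 264.44] = 420.8397
r = -359.46 / 420.8397 ≈ -0.854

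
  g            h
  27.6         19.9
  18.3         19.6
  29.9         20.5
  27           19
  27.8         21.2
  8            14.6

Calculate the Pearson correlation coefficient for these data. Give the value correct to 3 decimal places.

n = 6, Σg = 138.6, Σh = 114.8, Σg² = 3556.5, Σh² = 2224.02, Σgh = 2740.03
nΣgh − ΣgΣh = 16440.18 − 15911.28 = 528.9
nΣg² − (Σg)² = 21339 − 19209.96 = 2129.04; nΣh² − (Σh)² = 13344.12 − 13179.04 = 165.08
r = 528.9 / √(2129.04 × 165.08) = 528.9 / 592.8422 ≈ 0.892

0.892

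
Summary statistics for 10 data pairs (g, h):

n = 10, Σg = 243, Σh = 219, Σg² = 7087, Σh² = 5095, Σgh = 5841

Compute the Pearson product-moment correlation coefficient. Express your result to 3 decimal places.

r = (nΣgh − ΣgΣh) / √[(nΣg² − (Σg)²)(nΣh² − (Σh)²)]
Numerator: 10×5841 − 243×219 = 5193
Denominator: √[(70870 − 59049)(50950 − 47961)] = √[11821 × 2989] = 5944.1542
r = 5193 / 5944.1542 ≈ 0.874

0.874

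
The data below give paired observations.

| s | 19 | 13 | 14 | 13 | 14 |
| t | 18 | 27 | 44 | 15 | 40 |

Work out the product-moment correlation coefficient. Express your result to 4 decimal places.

-0.2962

n = 5, Σs = 73, Σt = 144, Σs² = 1091, Σt² = 4814, Σst = 2064
nΣst − ΣsΣt = 10320 − 10512 = -192
nΣs² − (Σs)² = 5455 − 5329 = 126; nΣt² − (Σt)² = 24070 − 20736 = 3334
r = -192 / √(126 × 3334) = -192 / 648.1389 ≈ -0.2962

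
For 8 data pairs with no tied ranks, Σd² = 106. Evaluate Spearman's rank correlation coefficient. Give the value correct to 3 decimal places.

ρ = 1 − 6Σd² / [n(n²−1)] = 1 − 6×106 / (8×63)
  = 1 − 636/504 = 1 − 1.2619 ≈ -0.262

-0.262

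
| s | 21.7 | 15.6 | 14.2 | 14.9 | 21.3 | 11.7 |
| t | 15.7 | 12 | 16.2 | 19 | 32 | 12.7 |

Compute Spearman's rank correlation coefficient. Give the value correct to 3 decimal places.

0.200

Rank s: 6, 4, 2, 3, 5, 1
Rank t: 3, 1, 4, 5, 6, 2
d = rank(s) − rank(t): 3, 3, -2, -2, -1, -1; Σd² = 28
ρ = 1 − 6Σd² / [n(n²−1)] = 1 − 6×28 / (6×35) = 1 − 168/210 ≈ 0.200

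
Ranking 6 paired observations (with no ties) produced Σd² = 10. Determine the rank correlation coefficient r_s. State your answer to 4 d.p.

0.7143

ρ = 1 − 6Σd² / [n(n²−1)] = 1 − 6×10 / (6×35)
  = 1 − 60/210 = 1 − 0.28571 ≈ 0.7143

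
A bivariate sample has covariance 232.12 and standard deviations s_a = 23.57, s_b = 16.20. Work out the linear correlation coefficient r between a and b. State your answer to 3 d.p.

0.608

r = Cov(a,b) / (s_a · s_b) = 232.12 / (23.57 × 16.20)
  = 232.12 / 381.8340 ≈ 0.608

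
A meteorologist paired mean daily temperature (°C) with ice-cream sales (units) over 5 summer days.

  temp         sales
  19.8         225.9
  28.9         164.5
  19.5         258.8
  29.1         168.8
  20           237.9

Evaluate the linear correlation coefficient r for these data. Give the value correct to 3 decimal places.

-0.966

n = 5, Σx = 117.3, Σy = 1055.9, Σx² = 2854.31, Σy² = 230158.35, Σxy = 23943.55
nΣxy − ΣxΣy = 119717.75 − 123857.07 = -4139.32
nΣx² − (Σx)² = 14271.55 − 13759.29 = 512.26; nΣy² − (Σy)² = 1150791.75 − 1114924.81 = 35866.94
r = -4139.32 / √(512.26 × 35866.94) = -4139.32 / 4286.3969 ≈ -0.966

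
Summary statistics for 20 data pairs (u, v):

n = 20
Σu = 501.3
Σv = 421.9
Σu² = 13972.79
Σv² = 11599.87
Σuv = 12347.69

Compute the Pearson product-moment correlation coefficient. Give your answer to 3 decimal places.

r = (nΣuv − ΣuΣv) / √[(nΣu² − (Σu)²)(nΣv² − (Σv)²)]
Numerator: 20×12347.69 − 501.3×421.9 = 35455.33
Denominator: √[(279455.8 − 251301.69)(231997.4 − 177999.61)] = √[28154.11 × 53997.79] = 38990.5081
r = 35455.33 / 38990.5081 ≈ 0.909

0.909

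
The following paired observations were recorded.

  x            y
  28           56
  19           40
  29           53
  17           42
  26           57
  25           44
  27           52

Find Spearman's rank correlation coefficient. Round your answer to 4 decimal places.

Rank x: 6, 2, 7, 1, 4, 3, 5
Rank y: 6, 1, 5, 2, 7, 3, 4
d = rank(x) − rank(y): 0, 1, 2, -1, -3, 0, 1; Σd² = 16
ρ = 1 − 6Σd² / [n(n²−1)] = 1 − 6×16 / (7×48) = 1 − 96/336 ≈ 0.7143

0.7143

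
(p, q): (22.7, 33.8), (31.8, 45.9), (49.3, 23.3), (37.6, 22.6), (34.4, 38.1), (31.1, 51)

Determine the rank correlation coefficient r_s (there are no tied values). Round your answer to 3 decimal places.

-0.600

Rank p: 1, 3, 6, 5, 4, 2
Rank q: 3, 5, 2, 1, 4, 6
d = rank(p) − rank(q): -2, -2, 4, 4, 0, -4; Σd² = 56
ρ = 1 − 6Σd² / [n(n²−1)] = 1 − 6×56 / (6×35) = 1 − 336/210 ≈ -0.600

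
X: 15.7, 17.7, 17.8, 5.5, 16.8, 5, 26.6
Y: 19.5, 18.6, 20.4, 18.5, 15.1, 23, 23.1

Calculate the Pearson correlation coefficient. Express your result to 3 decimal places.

0.066

n = 7, ΣX = 105.1, ΣY = 138.2, ΣX² = 1921.67, ΣY² = 2775.24, ΣXY = 2083.38
nΣXY − ΣXΣY = 14583.66 − 14524.82 = 58.84
nΣX² − (ΣX)² = 13451.69 − 11046.01 = 2405.68; nΣY² − (ΣY)² = 19426.68 − 19099.24 = 327.44
r = 58.84 / √(2405.68 × 327.44) = 58.84 / 887.5336 ≈ 0.066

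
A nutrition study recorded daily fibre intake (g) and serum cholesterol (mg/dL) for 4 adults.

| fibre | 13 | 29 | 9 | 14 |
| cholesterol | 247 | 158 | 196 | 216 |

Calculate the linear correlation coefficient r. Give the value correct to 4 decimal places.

-0.7085

n = 4, Σx = 65, Σy = 817, Σx² = 1287, Σy² = 171045, Σxy = 12581
nΣxy − ΣxΣy = 50324 − 53105 = -2781
nΣx² − (Σx)² = 5148 − 4225 = 923; nΣy² − (Σy)² = 684180 − 667489 = 16691
r = -2781 / √(923 × 16691) = -2781 / 3925.0214 ≈ -0.7085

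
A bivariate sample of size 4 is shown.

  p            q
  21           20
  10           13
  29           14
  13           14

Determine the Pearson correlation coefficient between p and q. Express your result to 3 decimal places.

n = 4, Σp = 73, Σq = 61, Σp² = 1551, Σq² = 961, Σpq = 1138
nΣpq − ΣpΣq = 4552 − 4453 = 99
nΣp² − (Σp)² = 6204 − 5329 = 875; nΣq² − (Σq)² = 3844 − 3721 = 123
r = 99 / √(875 × 123) = 99 / 328.0625 ≈ 0.302

0.302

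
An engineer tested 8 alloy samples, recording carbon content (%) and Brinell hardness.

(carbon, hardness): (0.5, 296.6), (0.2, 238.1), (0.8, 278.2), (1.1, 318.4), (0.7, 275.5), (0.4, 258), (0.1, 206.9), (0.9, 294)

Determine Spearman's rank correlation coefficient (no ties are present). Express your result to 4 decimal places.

Rank carbon: 4, 2, 6, 8, 5, 3, 1, 7
Rank hardness: 7, 2, 5, 8, 4, 3, 1, 6
d = rank(carbon) − rank(hardness): -3, 0, 1, 0, 1, 0, 0, 1; Σd² = 12
ρ = 1 − 6Σd² / [n(n²−1)] = 1 − 6×12 / (8×63) = 1 − 72/504 ≈ 0.8571

0.8571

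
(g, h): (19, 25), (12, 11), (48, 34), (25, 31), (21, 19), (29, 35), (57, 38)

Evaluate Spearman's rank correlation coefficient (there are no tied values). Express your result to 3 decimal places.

Rank g: 2, 1, 6, 4, 3, 5, 7
Rank h: 3, 1, 5, 4, 2, 6, 7
d = rank(g) − rank(h): -1, 0, 1, 0, 1, -1, 0; Σd² = 4
ρ = 1 − 6Σd² / [n(n²−1)] = 1 − 6×4 / (7×48) = 1 − 24/336 ≈ 0.929

0.929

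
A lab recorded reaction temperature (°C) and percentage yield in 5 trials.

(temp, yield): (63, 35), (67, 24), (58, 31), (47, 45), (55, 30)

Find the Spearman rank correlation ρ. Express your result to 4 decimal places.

-0.6000

Rank temp: 4, 5, 3, 1, 2
Rank yield: 4, 1, 3, 5, 2
d = rank(temp) − rank(yield): 0, 4, 0, -4, 0; Σd² = 32
ρ = 1 − 6Σd² / [n(n²−1)] = 1 − 6×32 / (5×24) = 1 − 192/120 ≈ -0.6000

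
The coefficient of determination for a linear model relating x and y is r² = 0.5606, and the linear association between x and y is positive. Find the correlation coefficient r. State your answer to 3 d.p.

0.749

|r| = √0.5606 = 0.749
The association is positive, so r = 0.749.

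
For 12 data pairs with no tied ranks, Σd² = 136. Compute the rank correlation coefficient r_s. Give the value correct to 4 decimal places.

ρ = 1 − 6Σd² / [n(n²−1)] = 1 − 6×136 / (12×143)
  = 1 − 816/1716 = 1 − 0.47552 ≈ 0.5245

0.5245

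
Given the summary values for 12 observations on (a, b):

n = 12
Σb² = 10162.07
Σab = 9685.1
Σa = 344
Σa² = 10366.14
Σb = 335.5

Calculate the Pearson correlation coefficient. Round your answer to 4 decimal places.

0.1073

r = (nΣab − ΣaΣb) / √[(nΣa² − (Σa)²)(nΣb² − (Σb)²)]
Numerator: 12×9685.1 − 344×335.5 = 809.2
Denominator: √[(124393.68 − 118336)(121944.84 − 112560.25)] = √[6057.68 × 9384.59] = 7539.8172
r = 809.2 / 7539.8172 ≈ 0.1073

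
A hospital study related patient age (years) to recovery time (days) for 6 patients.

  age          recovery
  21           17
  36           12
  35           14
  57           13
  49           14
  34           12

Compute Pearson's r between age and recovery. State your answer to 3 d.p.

-0.482

n = 6, Σx = 232, Σy = 82, Σx² = 9768, Σy² = 1138, Σxy = 3114
nΣxy − ΣxΣy = 18684 − 19024 = -340
nΣx² − (Σx)² = 58608 − 53824 = 4784; nΣy² − (Σy)² = 6828 − 6724 = 104
r = -340 / √(4784 × 104) = -340 / 705.3623 ≈ -0.482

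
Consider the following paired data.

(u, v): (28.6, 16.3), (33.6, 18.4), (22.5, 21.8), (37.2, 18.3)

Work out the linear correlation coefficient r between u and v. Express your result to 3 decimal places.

n = 4, Σu = 121.9, Σv = 74.8, Σu² = 3837.01, Σv² = 1414.38, Σuv = 2255.68
nΣuv − ΣuΣv = 9022.72 − 9118.12 = -95.4
nΣu² − (Σu)² = 15348.04 − 14859.61 = 488.43; nΣv² − (Σv)² = 5657.52 − 5595.04 = 62.48
r = -95.4 / √(488.43 × 62.48) = -95.4 / 174.6915 ≈ -0.546

-0.546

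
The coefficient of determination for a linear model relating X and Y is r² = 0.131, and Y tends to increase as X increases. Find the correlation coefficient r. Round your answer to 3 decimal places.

0.362

|r| = √0.131 = 0.362
The association is positive, so r = 0.362.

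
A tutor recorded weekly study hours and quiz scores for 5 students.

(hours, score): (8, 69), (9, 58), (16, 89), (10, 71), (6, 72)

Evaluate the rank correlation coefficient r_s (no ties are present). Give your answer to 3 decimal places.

Rank hours: 2, 3, 5, 4, 1
Rank score: 2, 1, 5, 3, 4
d = rank(hours) − rank(score): 0, 2, 0, 1, -3; Σd² = 14
ρ = 1 − 6Σd² / [n(n²−1)] = 1 − 6×14 / (5×24) = 1 − 84/120 ≈ 0.300

0.300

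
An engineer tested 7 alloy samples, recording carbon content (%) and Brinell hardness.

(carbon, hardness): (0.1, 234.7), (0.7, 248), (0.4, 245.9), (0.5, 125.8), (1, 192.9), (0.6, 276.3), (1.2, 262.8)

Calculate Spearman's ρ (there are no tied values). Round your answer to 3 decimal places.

0.321

Rank carbon: 1, 5, 2, 3, 6, 4, 7
Rank hardness: 3, 5, 4, 1, 2, 7, 6
d = rank(carbon) − rank(hardness): -2, 0, -2, 2, 4, -3, 1; Σd² = 38
ρ = 1 − 6Σd² / [n(n²−1)] = 1 − 6×38 / (7×48) = 1 − 228/336 ≈ 0.321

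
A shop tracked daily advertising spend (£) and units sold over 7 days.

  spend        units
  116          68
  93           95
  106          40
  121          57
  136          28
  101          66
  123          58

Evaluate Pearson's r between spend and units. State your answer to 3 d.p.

-0.733

n = 7, Σx = 796, Σy = 412, Σx² = 91808, Σy² = 27002, Σxy = 45468
nΣxy − ΣxΣy = 318276 − 327952 = -9676
nΣx² − (Σx)² = 642656 − 633616 = 9040; nΣy² − (Σy)² = 189014 − 169744 = 19270
r = -9676 / √(9040 × 19270) = -9676 / 13198.5151 ≈ -0.733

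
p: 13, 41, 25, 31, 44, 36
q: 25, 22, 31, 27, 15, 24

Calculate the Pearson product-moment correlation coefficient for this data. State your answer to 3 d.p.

-0.643

n = 6, Σp = 190, Σq = 144, Σp² = 6668, Σq² = 3600, Σpq = 4363
nΣpq − ΣpΣq = 26178 − 27360 = -1182
nΣp² − (Σp)² = 40008 − 36100 = 3908; nΣq² − (Σq)² = 21600 − 20736 = 864
r = -1182 / √(3908 × 864) = -1182 / 1837.5288 ≈ -0.643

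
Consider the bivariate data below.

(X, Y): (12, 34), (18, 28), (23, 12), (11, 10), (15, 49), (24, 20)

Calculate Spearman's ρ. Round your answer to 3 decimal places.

Rank X: 2, 4, 5, 1, 3, 6
Rank Y: 5, 4, 2, 1, 6, 3
d = rank(X) − rank(Y): -3, 0, 3, 0, -3, 3; Σd² = 36
ρ = 1 − 6Σd² / [n(n²−1)] = 1 − 6×36 / (6×35) = 1 − 216/210 ≈ -0.029

-0.029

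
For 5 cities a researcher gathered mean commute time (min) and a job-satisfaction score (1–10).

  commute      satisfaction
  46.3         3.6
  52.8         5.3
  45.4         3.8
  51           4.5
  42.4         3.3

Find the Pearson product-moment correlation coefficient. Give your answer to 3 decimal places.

0.958

n = 5, Σx = 237.9, Σy = 20.5, Σx² = 11391.45, Σy² = 86.63, Σxy = 988.46
nΣxy − ΣxΣy = 4942.3 − 4876.95 = 65.35
nΣx² − (Σx)² = 56957.25 − 56596.41 = 360.84; nΣy² − (Σy)² = 433.15 − 420.25 = 12.9
r = 65.35 / √(360.84 × 12.9) = 65.35 / 68.2264 ≈ 0.958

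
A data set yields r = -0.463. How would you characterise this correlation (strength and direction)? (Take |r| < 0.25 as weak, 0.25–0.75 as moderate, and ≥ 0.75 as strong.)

r = -0.463 < 0 so the relationship is negative.
|r| = 0.463, which falls in the moderate range.

moderate negative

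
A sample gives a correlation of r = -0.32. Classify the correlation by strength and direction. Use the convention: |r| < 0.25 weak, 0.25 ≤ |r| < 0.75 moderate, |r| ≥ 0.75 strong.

moderate negative

r = -0.32 < 0 so the relationship is negative.
|r| = 0.32, which falls in the moderate range.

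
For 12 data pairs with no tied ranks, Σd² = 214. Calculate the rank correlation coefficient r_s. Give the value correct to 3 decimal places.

ρ = 1 − 6Σd² / [n(n²−1)] = 1 − 6×214 / (12×143)
  = 1 − 1284/1716 = 1 − 0.7483 ≈ 0.252

0.252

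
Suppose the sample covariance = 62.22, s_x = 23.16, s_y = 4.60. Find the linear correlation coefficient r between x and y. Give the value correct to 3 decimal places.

r = Cov(x,y) / (s_x · s_y) = 62.22 / (23.16 × 4.60)
  = 62.22 / 106.5360 ≈ 0.584

0.584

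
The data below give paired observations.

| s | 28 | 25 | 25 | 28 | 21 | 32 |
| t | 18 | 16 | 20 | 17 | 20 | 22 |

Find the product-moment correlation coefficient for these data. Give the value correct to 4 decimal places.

n = 6, Σs = 159, Σt = 113, Σs² = 4283, Σt² = 2153, Σst = 3004
nΣst − ΣsΣt = 18024 − 17967 = 57
nΣs² − (Σs)² = 25698 − 25281 = 417; nΣt² − (Σt)² = 12918 − 12769 = 149
r = 57 / √(417 × 149) = 57 / 249.2649 ≈ 0.2287

0.2287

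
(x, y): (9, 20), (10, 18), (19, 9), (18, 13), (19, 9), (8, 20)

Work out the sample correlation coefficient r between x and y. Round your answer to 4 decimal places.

-0.9740

n = 6, Σx = 83, Σy = 89, Σx² = 1291, Σy² = 1455, Σxy = 1096
nΣxy − ΣxΣy = 6576 − 7387 = -811
nΣx² − (Σx)² = 7746 − 6889 = 857; nΣy² − (Σy)² = 8730 − 7921 = 809
r = -811 / √(857 × 809) = -811 / 832.6542 ≈ -0.9740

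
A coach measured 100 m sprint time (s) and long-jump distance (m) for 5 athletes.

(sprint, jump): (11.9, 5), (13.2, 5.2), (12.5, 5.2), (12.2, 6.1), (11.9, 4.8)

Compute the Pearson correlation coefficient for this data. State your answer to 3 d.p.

n = 5, Σx = 61.7, Σy = 26.3, Σx² = 762.55, Σy² = 139.33, Σxy = 324.68
nΣxy − ΣxΣy = 1623.4 − 1622.71 = 0.69
nΣx² − (Σx)² = 3812.75 − 3806.89 = 5.86; nΣy² − (Σy)² = 696.65 − 691.69 = 4.96
r = 0.69 / √(5.86 × 4.96) = 0.69 / 5.3913 ≈ 0.128

0.128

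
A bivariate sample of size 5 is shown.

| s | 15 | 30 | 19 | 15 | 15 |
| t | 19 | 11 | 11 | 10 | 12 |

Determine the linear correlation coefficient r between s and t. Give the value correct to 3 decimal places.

n = 5, Σs = 94, Σt = 63, Σs² = 1936, Σt² = 847, Σst = 1154
nΣst − ΣsΣt = 5770 − 5922 = -152
nΣs² − (Σs)² = 9680 − 8836 = 844; nΣt² − (Σt)² = 4235 − 3969 = 266
r = -152 / √(844 × 266) = -152 / 473.8185 ≈ -0.321

-0.321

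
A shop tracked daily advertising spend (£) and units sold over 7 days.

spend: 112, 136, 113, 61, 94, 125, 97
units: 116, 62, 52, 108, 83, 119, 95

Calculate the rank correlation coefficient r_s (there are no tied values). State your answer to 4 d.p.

Rank spend: 4, 7, 5, 1, 2, 6, 3
Rank units: 6, 2, 1, 5, 3, 7, 4
d = rank(spend) − rank(units): -2, 5, 4, -4, -1, -1, -1; Σd² = 64
ρ = 1 − 6Σd² / [n(n²−1)] = 1 − 6×64 / (7×48) = 1 − 384/336 ≈ -0.1429

-0.1429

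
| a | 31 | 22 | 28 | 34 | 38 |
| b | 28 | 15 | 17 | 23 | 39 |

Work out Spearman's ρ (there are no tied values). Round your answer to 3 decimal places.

Rank a: 3, 1, 2, 4, 5
Rank b: 4, 1, 2, 3, 5
d = rank(a) − rank(b): -1, 0, 0, 1, 0; Σd² = 2
ρ = 1 − 6Σd² / [n(n²−1)] = 1 − 6×2 / (5×24) = 1 − 12/120 ≈ 0.900

0.900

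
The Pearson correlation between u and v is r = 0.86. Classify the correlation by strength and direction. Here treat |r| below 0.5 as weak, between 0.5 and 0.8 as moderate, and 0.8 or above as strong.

strong positive

r = 0.86 > 0 so the relationship is positive.
|r| = 0.86, which falls in the strong range.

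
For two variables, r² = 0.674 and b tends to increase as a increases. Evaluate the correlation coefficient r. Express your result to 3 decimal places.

|r| = √0.674 = 0.821
The association is positive, so r = 0.821.

0.821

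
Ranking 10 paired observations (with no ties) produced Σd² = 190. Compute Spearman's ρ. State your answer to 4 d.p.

-0.1515

ρ = 1 − 6Σd² / [n(n²−1)] = 1 − 6×190 / (10×99)
  = 1 − 1140/990 = 1 − 1.15152 ≈ -0.1515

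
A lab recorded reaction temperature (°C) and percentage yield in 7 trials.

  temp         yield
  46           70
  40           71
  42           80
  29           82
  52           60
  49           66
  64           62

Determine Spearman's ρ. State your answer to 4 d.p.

Rank temp: 4, 2, 3, 1, 6, 5, 7
Rank yield: 4, 5, 6, 7, 1, 3, 2
d = rank(temp) − rank(yield): 0, -3, -3, -6, 5, 2, 5; Σd² = 108
ρ = 1 − 6Σd² / [n(n²−1)] = 1 − 6×108 / (7×48) = 1 − 648/336 ≈ -0.9286

-0.9286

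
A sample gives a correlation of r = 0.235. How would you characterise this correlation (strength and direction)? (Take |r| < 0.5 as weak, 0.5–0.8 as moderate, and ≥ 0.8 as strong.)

r = 0.235 > 0 so the relationship is positive.
|r| = 0.235, which falls in the weak range.

weak positive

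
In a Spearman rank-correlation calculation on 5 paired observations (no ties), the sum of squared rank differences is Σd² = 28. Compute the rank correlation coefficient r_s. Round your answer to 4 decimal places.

-0.4000

ρ = 1 − 6Σd² / [n(n²−1)] = 1 − 6×28 / (5×24)
  = 1 − 168/120 = 1 − 1.40000 ≈ -0.4000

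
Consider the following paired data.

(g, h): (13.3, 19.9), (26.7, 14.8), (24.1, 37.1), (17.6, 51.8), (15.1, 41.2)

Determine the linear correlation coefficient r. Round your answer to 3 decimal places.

n = 5, Σg = 96.8, Σh = 164.8, Σg² = 2008.36, Σh² = 6372.14, Σgh = 3087.74
nΣgh − ΣgΣh = 15438.7 − 15952.64 = -513.94
nΣg² − (Σg)² = 10041.8 − 9370.24 = 671.56; nΣh² − (Σh)² = 31860.7 − 27159.04 = 4701.66
r = -513.94 / √(671.56 × 4701.66) = -513.94 / 1776.9206 ≈ -0.289

-0.289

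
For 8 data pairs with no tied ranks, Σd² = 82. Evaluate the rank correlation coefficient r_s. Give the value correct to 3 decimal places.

ρ = 1 − 6Σd² / [n(n²−1)] = 1 − 6×82 / (8×63)
  = 1 − 492/504 = 1 − 0.9762 ≈ 0.024

0.024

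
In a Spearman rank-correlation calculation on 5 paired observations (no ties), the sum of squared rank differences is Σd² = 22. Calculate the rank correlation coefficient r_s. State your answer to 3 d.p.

ρ = 1 − 6Σd² / [n(n²−1)] = 1 − 6×22 / (5×24)
  = 1 − 132/120 = 1 − 1.1000 ≈ -0.100

-0.100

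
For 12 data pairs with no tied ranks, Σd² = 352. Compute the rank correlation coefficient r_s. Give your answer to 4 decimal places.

ρ = 1 − 6Σd² / [n(n²−1)] = 1 − 6×352 / (12×143)
  = 1 − 2112/1716 = 1 − 1.23077 ≈ -0.2308

-0.2308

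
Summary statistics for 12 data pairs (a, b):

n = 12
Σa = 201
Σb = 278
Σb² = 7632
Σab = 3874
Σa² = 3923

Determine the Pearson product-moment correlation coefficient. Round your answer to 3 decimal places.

r = (nΣab − ΣaΣb) / √[(nΣa² − (Σa)²)(nΣb² − (Σb)²)]
Numerator: 12×3874 − 201×278 = -9390
Denominator: √[(47076 − 40401)(91584 − 77284)] = √[6675 × 14300] = 9769.9795
r = -9390 / 9769.9795 ≈ -0.961

-0.961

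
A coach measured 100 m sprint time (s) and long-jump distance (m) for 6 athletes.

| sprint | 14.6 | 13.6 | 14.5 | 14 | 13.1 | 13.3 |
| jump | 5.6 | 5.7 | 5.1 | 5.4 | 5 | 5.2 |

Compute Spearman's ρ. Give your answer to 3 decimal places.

0.429

Rank sprint: 6, 3, 5, 4, 1, 2
Rank jump: 5, 6, 2, 4, 1, 3
d = rank(sprint) − rank(jump): 1, -3, 3, 0, 0, -1; Σd² = 20
ρ = 1 − 6Σd² / [n(n²−1)] = 1 − 6×20 / (6×35) = 1 − 120/210 ≈ 0.429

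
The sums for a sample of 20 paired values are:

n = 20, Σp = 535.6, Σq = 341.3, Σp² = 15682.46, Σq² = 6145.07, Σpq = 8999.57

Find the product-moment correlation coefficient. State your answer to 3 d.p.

r = (nΣpq − ΣpΣq) / √[(nΣp² − (Σp)²)(nΣq² − (Σq)²)]
Numerator: 20×8999.57 − 535.6×341.3 = -2808.88
Denominator: √[(313649.2 − 286867.36)(122901.4 − 116485.69)] = √[26781.84 × 6415.71] = 13108.1852
r = -2808.88 / 13108.1852 ≈ -0.214

-0.214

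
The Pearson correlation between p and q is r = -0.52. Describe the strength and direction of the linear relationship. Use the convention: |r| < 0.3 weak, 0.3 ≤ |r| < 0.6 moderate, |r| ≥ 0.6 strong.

moderate negative

r = -0.52 < 0 so the relationship is negative.
|r| = 0.52, which falls in the moderate range.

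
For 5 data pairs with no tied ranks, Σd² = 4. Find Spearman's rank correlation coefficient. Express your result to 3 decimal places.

ρ = 1 − 6Σd² / [n(n²−1)] = 1 − 6×4 / (5×24)
  = 1 − 24/120 = 1 − 0.2000 ≈ 0.800

0.800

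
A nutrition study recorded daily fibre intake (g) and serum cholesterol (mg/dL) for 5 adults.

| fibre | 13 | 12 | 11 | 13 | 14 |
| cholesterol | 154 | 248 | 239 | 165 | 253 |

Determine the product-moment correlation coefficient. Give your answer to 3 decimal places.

n = 5, Σx = 63, Σy = 1059, Σx² = 799, Σy² = 233575, Σxy = 13294
nΣxy − ΣxΣy = 66470 − 66717 = -247
nΣx² − (Σx)² = 3995 − 3969 = 26; nΣy² − (Σy)² = 1167875 − 1121481 = 46394
r = -247 / √(26 × 46394) = -247 / 1098.2914 ≈ -0.225

-0.225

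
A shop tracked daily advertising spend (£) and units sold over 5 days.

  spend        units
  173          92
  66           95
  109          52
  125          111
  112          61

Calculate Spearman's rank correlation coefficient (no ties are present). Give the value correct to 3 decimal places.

0.200

Rank spend: 5, 1, 2, 4, 3
Rank units: 3, 4, 1, 5, 2
d = rank(spend) − rank(units): 2, -3, 1, -1, 1; Σd² = 16
ρ = 1 − 6Σd² / [n(n²−1)] = 1 − 6×16 / (5×24) = 1 − 96/120 ≈ 0.200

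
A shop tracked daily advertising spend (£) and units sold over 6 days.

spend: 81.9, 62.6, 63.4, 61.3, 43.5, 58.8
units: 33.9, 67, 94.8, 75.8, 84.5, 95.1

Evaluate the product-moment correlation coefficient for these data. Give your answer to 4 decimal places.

-0.7353

n = 6, Σx = 371.5, Σy = 451.1, Σx² = 23753.31, Σy² = 36555.15, Σxy = 26895.1
nΣxy − ΣxΣy = 161370.6 − 167583.65 = -6213.05
nΣx² − (Σx)² = 142519.86 − 138012.25 = 4507.61; nΣy² − (Σy)² = 219330.9 − 203491.21 = 15839.69
r = -6213.05 / √(4507.61 × 15839.69) = -6213.05 / 8449.8015 ≈ -0.7353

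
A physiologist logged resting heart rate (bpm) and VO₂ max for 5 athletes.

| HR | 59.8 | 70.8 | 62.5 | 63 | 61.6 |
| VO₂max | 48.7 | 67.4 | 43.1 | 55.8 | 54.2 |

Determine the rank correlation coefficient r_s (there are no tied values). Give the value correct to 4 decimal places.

Rank HR: 1, 5, 3, 4, 2
Rank VO₂max: 2, 5, 1, 4, 3
d = rank(HR) − rank(VO₂max): -1, 0, 2, 0, -1; Σd² = 6
ρ = 1 − 6Σd² / [n(n²−1)] = 1 − 6×6 / (5×24) = 1 − 36/120 ≈ 0.7000

0.7000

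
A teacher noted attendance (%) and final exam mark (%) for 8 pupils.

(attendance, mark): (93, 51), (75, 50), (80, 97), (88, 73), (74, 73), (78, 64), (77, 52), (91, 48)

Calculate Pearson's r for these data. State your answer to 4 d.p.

-0.2385

n = 8, Σx = 656, Σy = 508, Σx² = 54188, Σy² = 34272, Σxy = 41443
nΣxy − ΣxΣy = 331544 − 333248 = -1704
nΣx² − (Σx)² = 433504 − 430336 = 3168; nΣy² − (Σy)² = 274176 − 258064 = 16112
r = -1704 / √(3168 × 16112) = -1704 / 7144.4255 ≈ -0.2385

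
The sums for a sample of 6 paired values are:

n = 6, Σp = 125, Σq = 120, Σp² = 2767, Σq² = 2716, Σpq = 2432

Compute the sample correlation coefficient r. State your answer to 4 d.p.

-0.2998

r = (nΣpq − ΣpΣq) / √[(nΣp² − (Σp)²)(nΣq² − (Σq)²)]
Numerator: 6×2432 − 125×120 = -408
Denominator: √[(16602 − 15625)(16296 − 14400)] = √[977 × 1896] = 1361.0261
r = -408 / 1361.0261 ≈ -0.2998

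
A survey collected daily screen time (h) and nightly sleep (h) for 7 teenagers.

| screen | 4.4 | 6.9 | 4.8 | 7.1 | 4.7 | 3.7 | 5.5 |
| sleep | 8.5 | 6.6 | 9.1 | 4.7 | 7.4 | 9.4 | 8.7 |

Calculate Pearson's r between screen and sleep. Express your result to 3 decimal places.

-0.851

n = 7, Σx = 37.1, Σy = 54.4, Σx² = 206.45, Σy² = 439.52, Σxy = 277.4
nΣxy − ΣxΣy = 1941.8 − 2018.24 = -76.44
nΣx² − (Σx)² = 1445.15 − 1376.41 = 68.74; nΣy² − (Σy)² = 3076.64 − 2959.36 = 117.28
r = -76.44 / √(68.74 × 117.28) = -76.44 / 89.7877 ≈ -0.851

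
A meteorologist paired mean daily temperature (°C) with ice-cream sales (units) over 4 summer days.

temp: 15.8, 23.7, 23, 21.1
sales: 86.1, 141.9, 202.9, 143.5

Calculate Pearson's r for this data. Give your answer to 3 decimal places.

n = 4, Σx = 83.6, Σy = 574.4, Σx² = 1785.54, Σy² = 89309.48, Σxy = 12417.96
nΣxy − ΣxΣy = 49671.84 − 48019.84 = 1652
nΣx² − (Σx)² = 7142.16 − 6988.96 = 153.2; nΣy² − (Σy)² = 357237.92 − 329935.36 = 27302.56
r = 1652 / √(153.2 × 27302.56) = 1652 / 2045.1778 ≈ 0.808

0.808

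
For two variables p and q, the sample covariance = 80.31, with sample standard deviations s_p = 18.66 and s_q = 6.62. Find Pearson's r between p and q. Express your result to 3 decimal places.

0.650

r = Cov(p,q) / (s_p · s_q) = 80.31 / (18.66 × 6.62)
  = 80.31 / 123.5292 ≈ 0.650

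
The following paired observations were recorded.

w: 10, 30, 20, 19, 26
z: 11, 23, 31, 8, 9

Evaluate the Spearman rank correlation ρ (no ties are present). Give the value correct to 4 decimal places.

0.3000

Rank w: 1, 5, 3, 2, 4
Rank z: 3, 4, 5, 1, 2
d = rank(w) − rank(z): -2, 1, -2, 1, 2; Σd² = 14
ρ = 1 − 6Σd² / [n(n²−1)] = 1 − 6×14 / (5×24) = 1 − 84/120 ≈ 0.3000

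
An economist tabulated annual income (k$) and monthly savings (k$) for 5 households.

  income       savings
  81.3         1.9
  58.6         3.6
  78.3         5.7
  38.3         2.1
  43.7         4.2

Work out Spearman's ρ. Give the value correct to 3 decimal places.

-0.100

Rank income: 5, 3, 4, 1, 2
Rank savings: 1, 3, 5, 2, 4
d = rank(income) − rank(savings): 4, 0, -1, -1, -2; Σd² = 22
ρ = 1 − 6Σd² / [n(n²−1)] = 1 − 6×22 / (5×24) = 1 − 132/120 ≈ -0.100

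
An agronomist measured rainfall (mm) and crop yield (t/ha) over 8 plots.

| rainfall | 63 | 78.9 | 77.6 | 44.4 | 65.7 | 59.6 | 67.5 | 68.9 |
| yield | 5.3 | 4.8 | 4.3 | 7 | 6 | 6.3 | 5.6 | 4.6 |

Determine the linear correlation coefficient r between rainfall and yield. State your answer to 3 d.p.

-0.892

n = 8, Σx = 525.6, Σy = 43.9, Σx² = 35359.44, Σy² = 246.83, Σxy = 2821.72
nΣxy − ΣxΣy = 22573.76 − 23073.84 = -500.08
nΣx² − (Σx)² = 282875.52 − 276255.36 = 6620.16; nΣy² − (Σy)² = 1974.64 − 1927.21 = 47.43
r = -500.08 / √(6620.16 × 47.43) = -500.08 / 560.3518 ≈ -0.892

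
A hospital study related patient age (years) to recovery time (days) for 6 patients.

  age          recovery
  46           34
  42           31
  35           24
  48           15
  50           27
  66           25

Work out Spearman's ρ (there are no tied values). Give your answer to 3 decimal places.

Rank age: 3, 2, 1, 4, 5, 6
Rank recovery: 6, 5, 2, 1, 4, 3
d = rank(age) − rank(recovery): -3, -3, -1, 3, 1, 3; Σd² = 38
ρ = 1 − 6Σd² / [n(n²−1)] = 1 − 6×38 / (6×35) = 1 − 228/210 ≈ -0.086

-0.086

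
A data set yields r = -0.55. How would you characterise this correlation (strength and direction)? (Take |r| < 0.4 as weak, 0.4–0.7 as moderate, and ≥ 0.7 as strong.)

r = -0.55 < 0 so the relationship is negative.
|r| = 0.55, which falls in the moderate range.

moderate negative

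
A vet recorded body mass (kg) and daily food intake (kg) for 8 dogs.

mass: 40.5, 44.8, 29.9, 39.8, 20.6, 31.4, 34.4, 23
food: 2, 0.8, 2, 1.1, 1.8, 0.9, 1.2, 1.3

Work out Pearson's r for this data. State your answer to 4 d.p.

n = 8, Σx = 264.4, Σy = 11.1, Σx² = 9248.02, Σy² = 17.03, Σxy = 356.94
nΣxy − ΣxΣy = 2855.52 − 2934.84 = -79.32
nΣx² − (Σx)² = 73984.16 − 69907.36 = 4076.8; nΣy² − (Σy)² = 136.24 − 123.21 = 13.03
r = -79.32 / √(4076.8 × 13.03) = -79.32 / 230.4793 ≈ -0.3442

-0.3442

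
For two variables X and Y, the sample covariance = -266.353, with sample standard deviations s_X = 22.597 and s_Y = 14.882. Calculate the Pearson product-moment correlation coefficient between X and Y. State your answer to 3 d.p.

r = Cov(X,Y) / (s_X · s_Y) = -266.353 / (22.597 × 14.882)
  = -266.353 / 336.2886 ≈ -0.792

-0.792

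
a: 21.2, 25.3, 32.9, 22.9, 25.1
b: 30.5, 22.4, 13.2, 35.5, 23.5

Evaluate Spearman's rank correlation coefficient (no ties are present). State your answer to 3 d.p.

-0.900

Rank a: 1, 4, 5, 2, 3
Rank b: 4, 2, 1, 5, 3
d = rank(a) − rank(b): -3, 2, 4, -3, 0; Σd² = 38
ρ = 1 − 6Σd² / [n(n²−1)] = 1 − 6×38 / (5×24) = 1 − 228/120 ≈ -0.900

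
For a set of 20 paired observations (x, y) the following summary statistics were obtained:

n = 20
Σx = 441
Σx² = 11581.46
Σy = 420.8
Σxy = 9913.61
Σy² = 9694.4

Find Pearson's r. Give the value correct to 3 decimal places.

r = (nΣxy − ΣxΣy) / √[(nΣx² − (Σx)²)(nΣy² − (Σy)²)]
Numerator: 20×9913.61 − 441×420.8 = 12699.4
Denominator: √[(231629.2 − 194481)(193888 − 177072.64)] = √[37148.2 × 16815.36] = 24993.2062
r = 12699.4 / 24993.2062 ≈ 0.508

0.508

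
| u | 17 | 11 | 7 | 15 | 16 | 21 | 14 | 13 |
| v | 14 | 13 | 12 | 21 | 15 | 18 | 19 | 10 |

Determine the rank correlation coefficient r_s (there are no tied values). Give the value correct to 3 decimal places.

Rank u: 7, 2, 1, 5, 6, 8, 4, 3
Rank v: 4, 3, 2, 8, 5, 6, 7, 1
d = rank(u) − rank(v): 3, -1, -1, -3, 1, 2, -3, 2; Σd² = 38
ρ = 1 − 6Σd² / [n(n²−1)] = 1 − 6×38 / (8×63) = 1 − 228/504 ≈ 0.548

0.548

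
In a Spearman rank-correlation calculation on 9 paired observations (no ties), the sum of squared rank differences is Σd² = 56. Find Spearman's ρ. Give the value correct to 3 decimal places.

0.533

ρ = 1 − 6Σd² / [n(n²−1)] = 1 − 6×56 / (9×80)
  = 1 − 336/720 = 1 − 0.4667 ≈ 0.533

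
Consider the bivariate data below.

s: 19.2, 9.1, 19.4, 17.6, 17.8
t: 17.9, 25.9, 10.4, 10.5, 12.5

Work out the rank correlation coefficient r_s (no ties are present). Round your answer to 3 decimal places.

Rank s: 4, 1, 5, 2, 3
Rank t: 4, 5, 1, 2, 3
d = rank(s) − rank(t): 0, -4, 4, 0, 0; Σd² = 32
ρ = 1 − 6Σd² / [n(n²−1)] = 1 − 6×32 / (5×24) = 1 − 192/120 ≈ -0.600

-0.600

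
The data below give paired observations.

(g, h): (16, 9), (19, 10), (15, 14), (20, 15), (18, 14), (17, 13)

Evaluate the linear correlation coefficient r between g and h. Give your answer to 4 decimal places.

0.1981

n = 6, Σg = 105, Σh = 75, Σg² = 1855, Σh² = 967, Σgh = 1317
nΣgh − ΣgΣh = 7902 − 7875 = 27
nΣg² − (Σg)² = 11130 − 11025 = 105; nΣh² − (Σh)² = 5802 − 5625 = 177
r = 27 / √(105 × 177) = 27 / 136.3268 ≈ 0.1981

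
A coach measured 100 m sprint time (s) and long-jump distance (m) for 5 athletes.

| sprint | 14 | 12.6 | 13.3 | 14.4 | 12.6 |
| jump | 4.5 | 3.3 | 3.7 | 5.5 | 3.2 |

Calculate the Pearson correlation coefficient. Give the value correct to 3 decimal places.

n = 5, Σx = 66.9, Σy = 20.2, Σx² = 897.77, Σy² = 85.32, Σxy = 273.31
nΣxy − ΣxΣy = 1366.55 − 1351.38 = 15.17
nΣx² − (Σx)² = 4488.85 − 4475.61 = 13.24; nΣy² − (Σy)² = 426.6 − 408.04 = 18.56
r = 15.17 / √(13.24 × 18.56) = 15.17 / 15.6759 ≈ 0.968

0.968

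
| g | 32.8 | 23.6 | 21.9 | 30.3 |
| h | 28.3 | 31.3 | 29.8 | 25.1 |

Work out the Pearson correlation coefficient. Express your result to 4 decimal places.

-0.6882

n = 4, Σg = 108.6, Σh = 114.5, Σg² = 3030.5, Σh² = 3298.63, Σgh = 3080.07
nΣgh − ΣgΣh = 12320.28 − 12434.7 = -114.42
nΣg² − (Σg)² = 12122 − 11793.96 = 328.04; nΣh² − (Σh)² = 13194.52 − 13110.25 = 84.27
r = -114.42 / √(328.04 × 84.27) = -114.42 / 166.2646 ≈ -0.6882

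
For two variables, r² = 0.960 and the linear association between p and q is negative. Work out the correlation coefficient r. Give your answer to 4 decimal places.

|r| = √0.960 = 0.9798
The association is negative, so r = −0.9798.

-0.9798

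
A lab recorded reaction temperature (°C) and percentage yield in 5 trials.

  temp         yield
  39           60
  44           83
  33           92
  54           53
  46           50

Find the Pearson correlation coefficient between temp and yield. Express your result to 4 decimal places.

-0.6969

n = 5, Σx = 216, Σy = 338, Σx² = 9578, Σy² = 24262, Σxy = 14190
nΣxy − ΣxΣy = 70950 − 73008 = -2058
nΣx² − (Σx)² = 47890 − 46656 = 1234; nΣy² − (Σy)² = 121310 − 114244 = 7066
r = -2058 / √(1234 × 7066) = -2058 / 2952.8705 ≈ -0.6969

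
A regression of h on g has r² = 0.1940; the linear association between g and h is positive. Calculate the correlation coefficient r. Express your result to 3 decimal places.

|r| = √0.1940 = 0.440
The association is positive, so r = 0.440.

0.440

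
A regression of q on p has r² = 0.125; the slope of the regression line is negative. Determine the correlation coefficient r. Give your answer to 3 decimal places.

|r| = √0.125 = 0.354
The association is negative, so r = −0.354.

-0.354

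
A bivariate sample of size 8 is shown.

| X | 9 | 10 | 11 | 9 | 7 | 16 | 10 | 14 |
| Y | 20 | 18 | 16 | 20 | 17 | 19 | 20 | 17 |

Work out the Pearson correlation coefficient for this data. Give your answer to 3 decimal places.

n = 8, ΣX = 86, ΣY = 147, ΣX² = 984, ΣY² = 2719, ΣXY = 1577
nΣXY − ΣXΣY = 12616 − 12642 = -26
nΣX² − (ΣX)² = 7872 − 7396 = 476; nΣY² − (ΣY)² = 21752 − 21609 = 143
r = -26 / √(476 × 143) = -26 / 260.8984 ≈ -0.100

-0.100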